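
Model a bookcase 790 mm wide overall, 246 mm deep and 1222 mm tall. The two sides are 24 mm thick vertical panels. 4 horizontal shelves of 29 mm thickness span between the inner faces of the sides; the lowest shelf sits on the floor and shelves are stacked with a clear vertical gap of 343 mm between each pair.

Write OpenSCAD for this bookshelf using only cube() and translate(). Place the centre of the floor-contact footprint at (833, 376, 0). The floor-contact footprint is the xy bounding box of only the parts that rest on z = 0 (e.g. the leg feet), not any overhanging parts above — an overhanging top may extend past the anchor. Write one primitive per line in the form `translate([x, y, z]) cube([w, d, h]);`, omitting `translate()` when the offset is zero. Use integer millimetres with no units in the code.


translate([438, 253, 0]) cube([24, 246, 1222]);
translate([1204, 253, 0]) cube([24, 246, 1222]);
translate([462, 253, 0]) cube([742, 246, 29]);
translate([462, 253, 372]) cube([742, 246, 29]);
translate([462, 253, 744]) cube([742, 246, 29]);
translate([462, 253, 1116]) cube([742, 246, 29]);


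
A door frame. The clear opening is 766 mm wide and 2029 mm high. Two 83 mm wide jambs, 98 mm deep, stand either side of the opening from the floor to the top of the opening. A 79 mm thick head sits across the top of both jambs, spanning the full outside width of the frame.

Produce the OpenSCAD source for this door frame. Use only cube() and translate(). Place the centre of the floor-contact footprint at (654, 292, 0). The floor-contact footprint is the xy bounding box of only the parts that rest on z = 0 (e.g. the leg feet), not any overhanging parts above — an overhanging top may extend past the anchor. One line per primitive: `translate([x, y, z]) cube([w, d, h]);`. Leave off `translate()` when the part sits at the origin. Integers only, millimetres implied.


translate([188, 243, 0]) cube([83, 98, 2029]);
translate([1037, 243, 0]) cube([83, 98, 2029]);
translate([188, 243, 2029]) cube([932, 98, 79]);


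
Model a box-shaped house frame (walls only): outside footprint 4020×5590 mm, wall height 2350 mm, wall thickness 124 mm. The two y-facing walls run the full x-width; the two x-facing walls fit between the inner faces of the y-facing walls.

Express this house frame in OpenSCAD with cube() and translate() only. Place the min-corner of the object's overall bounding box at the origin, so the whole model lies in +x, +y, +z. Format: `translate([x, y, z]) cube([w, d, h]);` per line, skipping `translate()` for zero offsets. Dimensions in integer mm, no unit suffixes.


cube([4020, 124, 2350]);
translate([0, 5466, 0]) cube([4020, 124, 2350]);
translate([0, 124, 0]) cube([124, 5342, 2350]);
translate([3896, 124, 0]) cube([124, 5342, 2350]);


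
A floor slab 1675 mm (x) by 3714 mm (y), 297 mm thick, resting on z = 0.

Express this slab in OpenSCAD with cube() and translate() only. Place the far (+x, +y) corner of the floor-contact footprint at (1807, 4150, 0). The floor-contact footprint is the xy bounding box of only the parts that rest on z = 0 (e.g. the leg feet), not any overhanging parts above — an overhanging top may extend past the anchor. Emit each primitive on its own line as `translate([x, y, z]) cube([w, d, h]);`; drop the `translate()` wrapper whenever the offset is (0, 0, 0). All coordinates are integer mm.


translate([132, 436, 0]) cube([1675, 3714, 297]);


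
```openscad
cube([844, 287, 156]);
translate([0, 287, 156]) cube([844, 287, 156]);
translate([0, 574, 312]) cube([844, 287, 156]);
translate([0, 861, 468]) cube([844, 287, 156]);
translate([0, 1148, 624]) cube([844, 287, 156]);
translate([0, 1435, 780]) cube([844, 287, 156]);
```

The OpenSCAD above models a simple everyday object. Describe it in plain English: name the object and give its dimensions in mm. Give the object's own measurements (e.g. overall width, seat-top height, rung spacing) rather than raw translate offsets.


A straight staircase of 6 solid steps. Each step is 844 mm wide (x), 287 mm deep (y, the going) and 156 mm tall (the rise). The first step rests on the floor; each subsequent step sits one going further in +y and one rise higher in +z, directly behind and above the previous step with no overlap.


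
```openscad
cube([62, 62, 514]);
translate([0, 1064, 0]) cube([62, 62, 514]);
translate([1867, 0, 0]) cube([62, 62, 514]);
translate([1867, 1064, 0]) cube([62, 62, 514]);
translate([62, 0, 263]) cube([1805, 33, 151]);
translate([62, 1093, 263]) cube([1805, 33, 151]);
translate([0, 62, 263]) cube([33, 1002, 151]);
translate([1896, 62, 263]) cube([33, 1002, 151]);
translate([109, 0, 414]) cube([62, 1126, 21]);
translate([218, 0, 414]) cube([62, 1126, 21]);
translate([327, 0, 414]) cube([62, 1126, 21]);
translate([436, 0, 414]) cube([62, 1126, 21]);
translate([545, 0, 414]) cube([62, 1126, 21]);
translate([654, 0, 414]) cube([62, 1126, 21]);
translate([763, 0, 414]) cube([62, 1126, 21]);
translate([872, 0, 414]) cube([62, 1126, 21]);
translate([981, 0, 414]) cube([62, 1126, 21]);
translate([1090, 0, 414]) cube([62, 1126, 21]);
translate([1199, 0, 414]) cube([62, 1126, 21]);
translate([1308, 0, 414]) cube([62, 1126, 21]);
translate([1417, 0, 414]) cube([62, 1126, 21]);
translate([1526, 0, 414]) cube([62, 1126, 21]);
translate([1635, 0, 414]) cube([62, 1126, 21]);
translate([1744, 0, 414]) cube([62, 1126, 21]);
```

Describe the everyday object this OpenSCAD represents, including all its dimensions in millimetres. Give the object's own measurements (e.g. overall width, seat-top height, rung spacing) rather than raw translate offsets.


A bed frame 1929 mm long (x) by 1126 mm wide (y). Four 62×62 mm corner posts, 514 mm tall, at the corners of the footprint. Four rails of 33 mm thickness and 151 mm height run between adjacent posts with their undersides at z = 263 mm, their outer faces flush with the outside of the frame (the two x-running rails run between the posts' inner faces; the two y-running rails run between the posts' inner faces). 16 slats, each 62 mm wide (x) and 21 mm thick, lie across the top of the two x-running rails, running the full 1126 mm width of the frame in y; along x they sit between the end posts with a 47 mm gap after the −x posts and between neighbouring slats, leaving 61 mm before the +x posts.


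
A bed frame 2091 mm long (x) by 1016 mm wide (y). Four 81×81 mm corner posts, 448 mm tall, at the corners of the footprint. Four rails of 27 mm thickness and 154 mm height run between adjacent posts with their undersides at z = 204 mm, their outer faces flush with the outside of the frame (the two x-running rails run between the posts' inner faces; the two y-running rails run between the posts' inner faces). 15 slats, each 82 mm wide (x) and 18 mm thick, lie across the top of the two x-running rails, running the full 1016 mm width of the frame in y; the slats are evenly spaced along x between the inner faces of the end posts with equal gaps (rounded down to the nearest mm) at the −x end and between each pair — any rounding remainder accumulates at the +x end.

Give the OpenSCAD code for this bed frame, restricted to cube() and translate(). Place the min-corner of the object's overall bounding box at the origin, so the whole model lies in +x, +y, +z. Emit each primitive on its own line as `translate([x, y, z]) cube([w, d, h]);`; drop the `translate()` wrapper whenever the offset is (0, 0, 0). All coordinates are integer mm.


// slat z = rail_z + rail_h = 204 + 154 = 358
// slat gap = ⌊(1929 − 15·82) / 16⌋ = 43
cube([81, 81, 448]);
translate([0, 935, 0]) cube([81, 81, 448]);
translate([2010, 0, 0]) cube([81, 81, 448]);
translate([2010, 935, 0]) cube([81, 81, 448]);
translate([81, 0, 204]) cube([1929, 27, 154]);
translate([81, 989, 204]) cube([1929, 27, 154]);
translate([0, 81, 204]) cube([27, 854, 154]);
translate([2064, 81, 204]) cube([27, 854, 154]);
translate([124, 0, 358]) cube([82, 1016, 18]);
translate([249, 0, 358]) cube([82, 1016, 18]);
translate([374, 0, 358]) cube([82, 1016, 18]);
translate([499, 0, 358]) cube([82, 1016, 18]);
translate([624, 0, 358]) cube([82, 1016, 18]);
translate([749, 0, 358]) cube([82, 1016, 18]);
translate([874, 0, 358]) cube([82, 1016, 18]);
translate([999, 0, 358]) cube([82, 1016, 18]);
translate([1124, 0, 358]) cube([82, 1016, 18]);
translate([1249, 0, 358]) cube([82, 1016, 18]);
translate([1374, 0, 358]) cube([82, 1016, 18]);
translate([1499, 0, 358]) cube([82, 1016, 18]);
translate([1624, 0, 358]) cube([82, 1016, 18]);
translate([1749, 0, 358]) cube([82, 1016, 18]);
translate([1874, 0, 358]) cube([82, 1016, 18]);


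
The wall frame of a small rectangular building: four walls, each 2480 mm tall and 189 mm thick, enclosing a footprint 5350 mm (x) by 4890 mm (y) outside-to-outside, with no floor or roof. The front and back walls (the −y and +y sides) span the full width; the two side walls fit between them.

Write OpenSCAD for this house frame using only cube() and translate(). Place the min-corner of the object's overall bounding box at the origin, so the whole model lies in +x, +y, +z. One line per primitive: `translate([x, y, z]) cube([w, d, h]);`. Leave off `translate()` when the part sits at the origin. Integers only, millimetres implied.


cube([5350, 189, 2480]);
translate([0, 4701, 0]) cube([5350, 189, 2480]);
translate([0, 189, 0]) cube([189, 4512, 2480]);
translate([5161, 189, 0]) cube([189, 4512, 2480]);


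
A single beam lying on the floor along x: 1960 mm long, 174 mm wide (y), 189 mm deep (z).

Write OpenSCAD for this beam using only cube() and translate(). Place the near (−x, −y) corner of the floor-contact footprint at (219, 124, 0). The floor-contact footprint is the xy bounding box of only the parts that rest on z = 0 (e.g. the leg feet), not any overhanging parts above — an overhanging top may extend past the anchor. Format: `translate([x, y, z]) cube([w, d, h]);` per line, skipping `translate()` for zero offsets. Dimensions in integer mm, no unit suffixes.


translate([219, 124, 0]) cube([1960, 174, 189]);


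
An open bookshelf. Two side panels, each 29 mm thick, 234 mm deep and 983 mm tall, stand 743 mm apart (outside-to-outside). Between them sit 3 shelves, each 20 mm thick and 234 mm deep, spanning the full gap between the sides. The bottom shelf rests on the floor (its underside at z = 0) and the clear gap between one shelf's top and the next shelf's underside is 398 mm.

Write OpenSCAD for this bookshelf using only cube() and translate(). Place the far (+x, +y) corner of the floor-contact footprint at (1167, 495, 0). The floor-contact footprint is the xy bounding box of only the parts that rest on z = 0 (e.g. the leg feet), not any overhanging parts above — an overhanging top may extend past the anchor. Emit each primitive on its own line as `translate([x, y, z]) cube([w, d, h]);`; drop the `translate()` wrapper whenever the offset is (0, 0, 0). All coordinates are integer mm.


translate([424, 261, 0]) cube([29, 234, 983]);
translate([1138, 261, 0]) cube([29, 234, 983]);
translate([453, 261, 0]) cube([685, 234, 20]);
translate([453, 261, 418]) cube([685, 234, 20]);
translate([453, 261, 836]) cube([685, 234, 20]);


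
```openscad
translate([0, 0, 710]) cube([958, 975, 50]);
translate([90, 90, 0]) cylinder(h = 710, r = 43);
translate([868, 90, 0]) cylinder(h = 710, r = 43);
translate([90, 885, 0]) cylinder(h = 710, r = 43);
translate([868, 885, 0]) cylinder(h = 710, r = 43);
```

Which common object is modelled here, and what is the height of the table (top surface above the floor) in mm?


A table. The table height is 760 mm.

A 958×975×50 slab sits at z = 710 on four Ø86 mm round legs — a table. The top surface is at 710 + 50 = 760 mm.


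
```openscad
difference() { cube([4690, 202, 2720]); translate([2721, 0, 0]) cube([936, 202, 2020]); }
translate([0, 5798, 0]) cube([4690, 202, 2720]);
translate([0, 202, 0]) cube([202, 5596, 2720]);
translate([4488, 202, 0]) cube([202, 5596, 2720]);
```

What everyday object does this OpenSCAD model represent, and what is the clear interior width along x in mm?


A single room. The interior width is 4286 mm.

Four walls enclosing a rectangle with a door in the front wall — a room. Outside width 4690 minus two 202 mm walls gives 4286 mm.


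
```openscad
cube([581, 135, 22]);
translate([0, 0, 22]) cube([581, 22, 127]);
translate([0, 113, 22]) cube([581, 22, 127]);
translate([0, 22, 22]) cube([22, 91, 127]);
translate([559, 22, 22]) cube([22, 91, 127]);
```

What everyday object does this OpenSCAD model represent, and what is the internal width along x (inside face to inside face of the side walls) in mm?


An open box. The internal width is 537 mm.

A 581×135 base slab with four walls standing on it — an open box. The base is 581 mm wide and the walls are 22 mm thick, so the internal width is 581 − 2 × 22 = 537 mm.


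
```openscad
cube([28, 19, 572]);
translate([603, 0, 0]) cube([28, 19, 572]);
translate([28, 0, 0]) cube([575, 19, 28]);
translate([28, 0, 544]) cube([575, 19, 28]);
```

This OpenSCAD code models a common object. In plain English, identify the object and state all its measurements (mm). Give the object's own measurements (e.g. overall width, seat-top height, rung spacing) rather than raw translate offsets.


A rectangular picture frame lying in the x–z plane (depth along y). The opening is 575 mm wide (x) by 516 mm tall (z), surrounded by a border 28 mm wide on all four sides. The frame is 19 mm deep and is made of two full-height vertical stiles with two horizontal rails fitted between them.


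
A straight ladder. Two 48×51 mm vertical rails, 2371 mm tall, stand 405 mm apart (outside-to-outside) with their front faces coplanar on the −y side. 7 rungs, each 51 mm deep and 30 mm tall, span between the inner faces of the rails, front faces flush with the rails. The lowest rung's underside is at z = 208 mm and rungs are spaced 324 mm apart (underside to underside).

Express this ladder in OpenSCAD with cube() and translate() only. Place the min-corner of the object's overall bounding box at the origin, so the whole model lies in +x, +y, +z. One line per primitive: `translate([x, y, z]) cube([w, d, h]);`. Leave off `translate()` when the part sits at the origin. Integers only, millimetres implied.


cube([48, 51, 2371]);
translate([357, 0, 0]) cube([48, 51, 2371]);
translate([48, 0, 208]) cube([309, 51, 30]);
translate([48, 0, 532]) cube([309, 51, 30]);
translate([48, 0, 856]) cube([309, 51, 30]);
translate([48, 0, 1180]) cube([309, 51, 30]);
translate([48, 0, 1504]) cube([309, 51, 30]);
translate([48, 0, 1828]) cube([309, 51, 30]);
translate([48, 0, 2152]) cube([309, 51, 30]);


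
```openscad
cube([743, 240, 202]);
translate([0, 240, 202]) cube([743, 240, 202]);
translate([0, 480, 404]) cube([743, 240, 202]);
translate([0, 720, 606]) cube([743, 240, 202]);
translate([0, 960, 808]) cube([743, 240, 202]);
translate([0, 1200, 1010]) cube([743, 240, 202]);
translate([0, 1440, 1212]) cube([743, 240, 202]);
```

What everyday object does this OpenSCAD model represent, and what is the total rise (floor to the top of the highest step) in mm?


A staircase. The total rise is 1414 mm.

7 identical blocks, each offset up and back from the previous — a staircase. Each step is 202 mm tall and there are 7 of them, so the total rise is 7 × 202 = 1414 mm.


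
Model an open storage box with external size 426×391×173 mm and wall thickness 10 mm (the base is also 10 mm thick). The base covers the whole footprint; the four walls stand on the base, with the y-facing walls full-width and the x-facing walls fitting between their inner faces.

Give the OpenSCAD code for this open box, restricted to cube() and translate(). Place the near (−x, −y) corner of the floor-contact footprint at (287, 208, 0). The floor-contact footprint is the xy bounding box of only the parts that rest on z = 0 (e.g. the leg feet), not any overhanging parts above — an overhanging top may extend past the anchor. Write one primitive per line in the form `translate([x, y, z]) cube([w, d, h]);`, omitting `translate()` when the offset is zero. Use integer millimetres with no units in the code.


translate([287, 208, 0]) cube([426, 391, 10]);
translate([287, 208, 10]) cube([426, 10, 163]);
translate([287, 589, 10]) cube([426, 10, 163]);
translate([287, 218, 10]) cube([10, 371, 163]);
translate([703, 218, 10]) cube([10, 371, 163]);


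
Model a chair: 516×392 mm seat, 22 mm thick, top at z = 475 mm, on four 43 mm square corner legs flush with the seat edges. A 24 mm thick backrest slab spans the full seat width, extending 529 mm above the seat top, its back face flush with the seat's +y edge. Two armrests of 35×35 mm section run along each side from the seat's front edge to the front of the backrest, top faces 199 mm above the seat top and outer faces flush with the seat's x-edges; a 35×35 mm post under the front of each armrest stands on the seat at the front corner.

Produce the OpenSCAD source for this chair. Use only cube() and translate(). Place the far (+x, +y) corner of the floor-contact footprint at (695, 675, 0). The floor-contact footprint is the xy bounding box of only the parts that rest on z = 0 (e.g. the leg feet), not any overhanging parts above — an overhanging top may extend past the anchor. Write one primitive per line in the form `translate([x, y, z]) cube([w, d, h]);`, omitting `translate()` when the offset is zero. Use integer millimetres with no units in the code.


translate([179, 283, 453]) cube([516, 392, 22]);
translate([179, 283, 0]) cube([43, 43, 453]);
translate([652, 283, 0]) cube([43, 43, 453]);
translate([179, 632, 0]) cube([43, 43, 453]);
translate([652, 632, 0]) cube([43, 43, 453]);
translate([179, 651, 475]) cube([516, 24, 529]);
translate([179, 283, 639]) cube([35, 368, 35]);
translate([660, 283, 639]) cube([35, 368, 35]);
translate([179, 283, 475]) cube([35, 35, 164]);
translate([660, 283, 475]) cube([35, 35, 164]);


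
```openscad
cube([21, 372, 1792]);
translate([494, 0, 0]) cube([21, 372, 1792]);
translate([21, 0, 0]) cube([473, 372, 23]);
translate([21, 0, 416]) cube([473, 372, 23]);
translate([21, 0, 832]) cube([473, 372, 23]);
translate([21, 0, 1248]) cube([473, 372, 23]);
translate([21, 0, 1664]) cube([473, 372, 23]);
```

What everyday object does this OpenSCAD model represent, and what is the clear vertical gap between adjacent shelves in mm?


A bookshelf. The clear shelf gap is 393 mm.

Two tall side panels with 5 horizontal boards between them — a bookshelf. The first two shelf undersides are at z = 0 and z = 416; with shelf thickness 23, the clear gap is 416 − 0 − 23 = 393 mm.


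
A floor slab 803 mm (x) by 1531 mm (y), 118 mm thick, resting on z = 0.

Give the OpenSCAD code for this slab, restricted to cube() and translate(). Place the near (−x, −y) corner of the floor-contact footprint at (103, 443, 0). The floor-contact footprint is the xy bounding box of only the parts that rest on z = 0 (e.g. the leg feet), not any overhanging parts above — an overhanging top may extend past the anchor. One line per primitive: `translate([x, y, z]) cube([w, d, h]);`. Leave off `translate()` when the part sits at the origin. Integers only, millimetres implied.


translate([103, 443, 0]) cube([803, 1531, 118]);


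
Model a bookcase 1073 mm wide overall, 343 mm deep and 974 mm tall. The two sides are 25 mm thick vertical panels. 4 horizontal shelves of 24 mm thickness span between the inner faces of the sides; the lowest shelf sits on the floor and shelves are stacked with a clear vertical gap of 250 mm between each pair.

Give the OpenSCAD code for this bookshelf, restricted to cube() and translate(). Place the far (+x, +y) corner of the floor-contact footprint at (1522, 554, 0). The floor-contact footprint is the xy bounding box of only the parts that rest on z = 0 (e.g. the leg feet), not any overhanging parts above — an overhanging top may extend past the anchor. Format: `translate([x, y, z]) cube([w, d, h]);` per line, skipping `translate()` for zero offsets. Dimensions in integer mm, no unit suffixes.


translate([449, 211, 0]) cube([25, 343, 974]);
translate([1497, 211, 0]) cube([25, 343, 974]);
translate([474, 211, 0]) cube([1023, 343, 24]);
translate([474, 211, 274]) cube([1023, 343, 24]);
translate([474, 211, 548]) cube([1023, 343, 24]);
translate([474, 211, 822]) cube([1023, 343, 24]);


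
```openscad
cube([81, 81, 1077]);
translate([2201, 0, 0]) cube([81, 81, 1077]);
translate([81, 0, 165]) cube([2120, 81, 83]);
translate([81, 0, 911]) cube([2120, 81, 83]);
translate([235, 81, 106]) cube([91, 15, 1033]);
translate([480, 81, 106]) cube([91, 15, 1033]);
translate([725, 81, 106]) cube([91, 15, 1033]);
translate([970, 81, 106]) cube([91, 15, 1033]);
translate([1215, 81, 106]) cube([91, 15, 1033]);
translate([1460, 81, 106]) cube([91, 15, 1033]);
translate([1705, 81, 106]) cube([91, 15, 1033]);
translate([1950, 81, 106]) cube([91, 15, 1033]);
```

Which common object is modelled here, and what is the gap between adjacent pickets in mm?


A fence section. The picket gap is 154 mm.

Two posts, two rails, 8 pickets — a fence section. Span 2120 mm holds 8 pickets of 91 mm with 9 equal gaps: ⌊(2120 − 8·91) / 9⌋ = 154 mm.


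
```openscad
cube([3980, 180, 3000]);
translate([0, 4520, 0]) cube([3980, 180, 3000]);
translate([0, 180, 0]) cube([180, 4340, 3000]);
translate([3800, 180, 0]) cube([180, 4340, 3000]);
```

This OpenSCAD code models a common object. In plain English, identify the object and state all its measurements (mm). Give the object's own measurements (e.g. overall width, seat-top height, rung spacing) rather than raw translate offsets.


The wall frame of a small rectangular building: four walls, each 3000 mm tall and 180 mm thick, enclosing a footprint 3980 mm (x) by 4700 mm (y) outside-to-outside, with no floor or roof. The front and back walls (the −y and +y sides) span the full width; the two side walls fit between them.


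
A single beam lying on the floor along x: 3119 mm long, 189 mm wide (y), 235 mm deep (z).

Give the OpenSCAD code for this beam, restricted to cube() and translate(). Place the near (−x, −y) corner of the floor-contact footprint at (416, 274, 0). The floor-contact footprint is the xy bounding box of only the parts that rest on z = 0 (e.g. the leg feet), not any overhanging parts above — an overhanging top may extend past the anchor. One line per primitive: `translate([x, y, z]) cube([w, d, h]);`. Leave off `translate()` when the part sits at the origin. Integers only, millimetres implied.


translate([416, 274, 0]) cube([3119, 189, 235]);


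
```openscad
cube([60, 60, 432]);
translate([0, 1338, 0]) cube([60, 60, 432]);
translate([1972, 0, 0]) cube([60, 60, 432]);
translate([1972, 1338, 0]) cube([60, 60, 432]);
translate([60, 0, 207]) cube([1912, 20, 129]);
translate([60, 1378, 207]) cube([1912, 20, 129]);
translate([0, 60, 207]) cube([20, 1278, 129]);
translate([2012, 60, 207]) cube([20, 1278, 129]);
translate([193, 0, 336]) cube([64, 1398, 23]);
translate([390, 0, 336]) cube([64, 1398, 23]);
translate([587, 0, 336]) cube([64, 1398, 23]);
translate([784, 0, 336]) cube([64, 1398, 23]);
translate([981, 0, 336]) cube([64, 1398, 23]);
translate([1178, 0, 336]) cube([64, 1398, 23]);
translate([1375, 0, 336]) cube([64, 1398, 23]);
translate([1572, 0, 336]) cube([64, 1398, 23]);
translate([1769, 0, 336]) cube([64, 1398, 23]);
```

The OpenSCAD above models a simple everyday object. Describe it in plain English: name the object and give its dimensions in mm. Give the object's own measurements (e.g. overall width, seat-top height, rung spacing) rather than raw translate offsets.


A bed frame 2032 mm long (x) by 1398 mm wide (y). Four 60×60 mm corner posts, 432 mm tall, at the corners of the footprint. Four rails of 20 mm thickness and 129 mm height run between adjacent posts with their undersides at z = 207 mm, their outer faces flush with the outside of the frame (the two x-running rails run between the posts' inner faces; the two y-running rails run between the posts' inner faces). 9 slats, each 64 mm wide (x) and 23 mm thick, lie across the top of the two x-running rails, running the full 1398 mm width of the frame in y; along x they sit between the end posts with a 133 mm gap after the −x posts and between neighbouring slats, leaving 139 mm before the +x posts.


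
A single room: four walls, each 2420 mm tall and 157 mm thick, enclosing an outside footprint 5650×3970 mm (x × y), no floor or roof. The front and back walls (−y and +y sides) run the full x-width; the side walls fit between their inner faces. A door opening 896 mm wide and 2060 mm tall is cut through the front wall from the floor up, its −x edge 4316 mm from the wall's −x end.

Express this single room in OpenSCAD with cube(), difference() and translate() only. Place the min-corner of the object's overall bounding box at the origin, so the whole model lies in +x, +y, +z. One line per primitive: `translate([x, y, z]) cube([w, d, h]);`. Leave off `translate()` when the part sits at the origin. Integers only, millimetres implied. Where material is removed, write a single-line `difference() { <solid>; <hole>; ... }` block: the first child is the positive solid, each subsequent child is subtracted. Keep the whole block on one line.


difference() { cube([5650, 157, 2420]); translate([4316, 0, 0]) cube([896, 157, 2060]); }
translate([0, 3813, 0]) cube([5650, 157, 2420]);
translate([0, 157, 0]) cube([157, 3656, 2420]);
translate([5493, 157, 0]) cube([157, 3656, 2420]);


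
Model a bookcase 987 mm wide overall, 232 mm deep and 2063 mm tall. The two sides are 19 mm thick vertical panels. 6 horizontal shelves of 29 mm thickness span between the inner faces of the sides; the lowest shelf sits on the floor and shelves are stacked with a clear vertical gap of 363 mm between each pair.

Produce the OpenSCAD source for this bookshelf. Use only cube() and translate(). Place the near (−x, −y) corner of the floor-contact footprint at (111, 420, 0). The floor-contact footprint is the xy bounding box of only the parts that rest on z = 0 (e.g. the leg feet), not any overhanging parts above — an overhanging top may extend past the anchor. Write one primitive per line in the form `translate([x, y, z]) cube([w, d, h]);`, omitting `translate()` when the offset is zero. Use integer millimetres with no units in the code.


translate([111, 420, 0]) cube([19, 232, 2063]);
translate([1079, 420, 0]) cube([19, 232, 2063]);
translate([130, 420, 0]) cube([949, 232, 29]);
translate([130, 420, 392]) cube([949, 232, 29]);
translate([130, 420, 784]) cube([949, 232, 29]);
translate([130, 420, 1176]) cube([949, 232, 29]);
translate([130, 420, 1568]) cube([949, 232, 29]);
translate([130, 420, 1960]) cube([949, 232, 29]);


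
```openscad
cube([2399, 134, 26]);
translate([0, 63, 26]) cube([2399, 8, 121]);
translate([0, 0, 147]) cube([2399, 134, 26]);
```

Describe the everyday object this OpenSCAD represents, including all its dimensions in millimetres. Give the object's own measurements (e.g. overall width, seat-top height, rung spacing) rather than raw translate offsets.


An I-beam lying along x, 2399 mm long. Overall section height 173 mm. Two flanges 134 mm wide (y) and 26 mm thick, one on the floor and one at the top; a web 8 mm thick runs between them, centred on the flange width.


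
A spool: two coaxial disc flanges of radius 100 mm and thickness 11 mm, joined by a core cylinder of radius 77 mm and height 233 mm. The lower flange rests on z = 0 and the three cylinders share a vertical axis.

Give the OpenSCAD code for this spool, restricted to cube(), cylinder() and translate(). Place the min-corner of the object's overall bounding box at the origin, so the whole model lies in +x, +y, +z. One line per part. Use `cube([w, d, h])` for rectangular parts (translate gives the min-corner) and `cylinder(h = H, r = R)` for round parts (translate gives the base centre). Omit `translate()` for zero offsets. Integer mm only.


translate([100, 100, 0]) cylinder(h = 11, r = 100);
translate([100, 100, 11]) cylinder(h = 233, r = 77);
translate([100, 100, 244]) cylinder(h = 11, r = 100);


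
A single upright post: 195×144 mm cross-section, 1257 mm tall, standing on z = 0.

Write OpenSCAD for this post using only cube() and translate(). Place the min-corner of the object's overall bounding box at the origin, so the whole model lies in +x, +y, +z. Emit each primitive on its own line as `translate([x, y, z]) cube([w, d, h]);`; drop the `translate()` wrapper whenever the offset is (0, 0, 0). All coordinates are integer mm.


cube([195, 144, 1257]);


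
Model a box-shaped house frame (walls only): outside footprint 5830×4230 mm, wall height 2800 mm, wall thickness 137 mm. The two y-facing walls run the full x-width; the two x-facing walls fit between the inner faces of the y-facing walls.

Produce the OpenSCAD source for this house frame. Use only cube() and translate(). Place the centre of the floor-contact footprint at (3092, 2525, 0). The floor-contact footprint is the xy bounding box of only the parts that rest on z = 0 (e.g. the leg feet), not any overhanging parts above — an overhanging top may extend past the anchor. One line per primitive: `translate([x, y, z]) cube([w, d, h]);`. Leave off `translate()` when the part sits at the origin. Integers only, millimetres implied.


translate([177, 410, 0]) cube([5830, 137, 2800]);
translate([177, 4503, 0]) cube([5830, 137, 2800]);
translate([177, 547, 0]) cube([137, 3956, 2800]);
translate([5870, 547, 0]) cube([137, 3956, 2800]);


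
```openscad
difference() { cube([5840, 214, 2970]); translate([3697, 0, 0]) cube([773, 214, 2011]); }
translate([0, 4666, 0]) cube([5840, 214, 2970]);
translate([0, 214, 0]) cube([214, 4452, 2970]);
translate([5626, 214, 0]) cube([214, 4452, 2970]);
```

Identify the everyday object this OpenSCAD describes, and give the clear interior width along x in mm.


A single room. The interior width is 5412 mm.

Four walls enclosing a rectangle with a door in the front wall — a room. Outside width 5840 minus two 214 mm walls gives 5412 mm.


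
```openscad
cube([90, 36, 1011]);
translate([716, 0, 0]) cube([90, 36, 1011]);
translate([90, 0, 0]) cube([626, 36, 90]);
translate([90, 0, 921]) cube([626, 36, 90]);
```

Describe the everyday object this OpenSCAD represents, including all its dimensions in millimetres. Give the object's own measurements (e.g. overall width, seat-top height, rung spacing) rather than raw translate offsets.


A rectangular picture frame lying in the x–z plane (depth along y). The opening is 626 mm wide (x) by 831 mm tall (z), surrounded by a border 90 mm wide on all four sides. The frame is 36 mm deep and is made of two full-height vertical stiles with two horizontal rails fitted between them.


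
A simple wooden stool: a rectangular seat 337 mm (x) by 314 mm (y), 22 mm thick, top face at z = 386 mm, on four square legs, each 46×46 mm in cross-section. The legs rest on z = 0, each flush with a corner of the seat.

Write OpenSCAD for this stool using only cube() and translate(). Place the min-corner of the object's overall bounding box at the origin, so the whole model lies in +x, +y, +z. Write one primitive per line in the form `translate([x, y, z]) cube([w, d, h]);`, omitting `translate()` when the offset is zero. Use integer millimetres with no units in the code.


// leg_h = 386 - 22 = 364
translate([0, 0, 364]) cube([337, 314, 22]);
cube([46, 46, 364]);
translate([291, 0, 0]) cube([46, 46, 364]);
translate([0, 268, 0]) cube([46, 46, 364]);
translate([291, 268, 0]) cube([46, 46, 364]);


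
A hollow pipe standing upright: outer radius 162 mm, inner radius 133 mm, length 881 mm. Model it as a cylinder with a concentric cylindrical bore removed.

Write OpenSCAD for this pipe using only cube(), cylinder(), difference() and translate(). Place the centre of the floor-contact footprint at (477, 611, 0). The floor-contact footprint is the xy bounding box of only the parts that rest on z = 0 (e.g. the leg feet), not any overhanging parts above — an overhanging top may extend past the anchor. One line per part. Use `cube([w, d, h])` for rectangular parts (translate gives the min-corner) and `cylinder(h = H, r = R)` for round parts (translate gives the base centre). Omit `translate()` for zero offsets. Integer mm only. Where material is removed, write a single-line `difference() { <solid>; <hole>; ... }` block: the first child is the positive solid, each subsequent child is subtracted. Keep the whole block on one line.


difference() { translate([477, 611, 0]) cylinder(h = 881, r = 162); translate([477, 611, 0]) cylinder(h = 881, r = 133); }


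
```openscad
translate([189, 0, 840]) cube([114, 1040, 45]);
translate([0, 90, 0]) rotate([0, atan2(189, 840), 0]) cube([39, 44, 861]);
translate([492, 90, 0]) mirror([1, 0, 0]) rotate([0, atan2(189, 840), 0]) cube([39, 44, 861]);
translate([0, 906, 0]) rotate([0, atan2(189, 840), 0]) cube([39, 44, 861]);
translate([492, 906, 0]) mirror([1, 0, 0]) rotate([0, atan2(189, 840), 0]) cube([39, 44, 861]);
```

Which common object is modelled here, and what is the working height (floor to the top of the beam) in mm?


A sawhorse. The overall height is 885 mm.

A beam across two mirrored pairs of raked legs — a sawhorse. The beam's underside is at z = 840 (matching the legs' vertical rise in atan2(189, 840)) and the beam is 45 mm tall, so its top is at 840 + 45 = 885 mm. The raked legs top out at the beam's underside, so that is the highest point.


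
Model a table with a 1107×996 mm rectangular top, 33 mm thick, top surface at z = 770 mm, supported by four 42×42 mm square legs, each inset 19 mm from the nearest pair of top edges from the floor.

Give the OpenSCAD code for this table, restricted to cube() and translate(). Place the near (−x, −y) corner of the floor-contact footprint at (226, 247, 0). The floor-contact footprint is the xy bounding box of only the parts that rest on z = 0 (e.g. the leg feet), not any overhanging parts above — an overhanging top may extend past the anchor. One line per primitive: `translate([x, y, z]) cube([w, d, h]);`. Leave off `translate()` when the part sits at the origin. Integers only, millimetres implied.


translate([207, 228, 737]) cube([1107, 996, 33]);
translate([226, 247, 0]) cube([42, 42, 737]);
translate([1253, 247, 0]) cube([42, 42, 737]);
translate([226, 1163, 0]) cube([42, 42, 737]);
translate([1253, 1163, 0]) cube([42, 42, 737]);


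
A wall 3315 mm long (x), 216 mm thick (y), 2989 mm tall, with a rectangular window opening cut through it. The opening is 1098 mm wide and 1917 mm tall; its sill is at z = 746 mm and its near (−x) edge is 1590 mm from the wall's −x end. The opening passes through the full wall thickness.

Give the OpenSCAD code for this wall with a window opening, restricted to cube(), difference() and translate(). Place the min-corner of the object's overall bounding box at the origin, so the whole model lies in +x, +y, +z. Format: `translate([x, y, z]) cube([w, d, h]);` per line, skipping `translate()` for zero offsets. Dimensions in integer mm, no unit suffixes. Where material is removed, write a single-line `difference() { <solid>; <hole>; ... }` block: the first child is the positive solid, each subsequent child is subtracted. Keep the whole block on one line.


difference() { cube([3315, 216, 2989]); translate([1590, 0, 746]) cube([1098, 216, 1917]); }


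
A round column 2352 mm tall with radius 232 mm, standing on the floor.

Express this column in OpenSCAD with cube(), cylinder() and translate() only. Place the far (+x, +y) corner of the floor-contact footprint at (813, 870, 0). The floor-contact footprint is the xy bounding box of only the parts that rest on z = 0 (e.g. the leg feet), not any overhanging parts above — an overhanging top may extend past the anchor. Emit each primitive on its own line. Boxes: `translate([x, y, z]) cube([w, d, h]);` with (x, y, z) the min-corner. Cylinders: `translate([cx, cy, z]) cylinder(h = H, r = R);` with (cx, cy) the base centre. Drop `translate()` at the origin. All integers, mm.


translate([581, 638, 0]) cylinder(h = 2352, r = 232);


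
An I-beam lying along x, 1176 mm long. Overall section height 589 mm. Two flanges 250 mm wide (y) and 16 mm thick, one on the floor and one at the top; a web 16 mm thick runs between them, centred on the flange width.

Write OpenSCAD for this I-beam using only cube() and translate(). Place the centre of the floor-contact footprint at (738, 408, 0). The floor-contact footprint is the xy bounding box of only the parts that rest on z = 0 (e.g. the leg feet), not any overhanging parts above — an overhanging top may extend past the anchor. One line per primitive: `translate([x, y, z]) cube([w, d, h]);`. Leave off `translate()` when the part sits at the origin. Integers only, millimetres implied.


translate([150, 283, 0]) cube([1176, 250, 16]);
translate([150, 400, 16]) cube([1176, 16, 557]);
translate([150, 283, 573]) cube([1176, 250, 16]);


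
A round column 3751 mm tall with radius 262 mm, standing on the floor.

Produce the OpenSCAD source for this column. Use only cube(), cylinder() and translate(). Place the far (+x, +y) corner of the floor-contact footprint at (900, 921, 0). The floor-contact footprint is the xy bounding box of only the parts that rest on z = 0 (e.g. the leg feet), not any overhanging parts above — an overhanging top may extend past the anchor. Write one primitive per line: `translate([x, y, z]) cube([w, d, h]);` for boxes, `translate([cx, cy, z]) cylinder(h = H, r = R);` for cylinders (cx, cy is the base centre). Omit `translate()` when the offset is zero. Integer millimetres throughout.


translate([638, 659, 0]) cylinder(h = 3751, r = 262);


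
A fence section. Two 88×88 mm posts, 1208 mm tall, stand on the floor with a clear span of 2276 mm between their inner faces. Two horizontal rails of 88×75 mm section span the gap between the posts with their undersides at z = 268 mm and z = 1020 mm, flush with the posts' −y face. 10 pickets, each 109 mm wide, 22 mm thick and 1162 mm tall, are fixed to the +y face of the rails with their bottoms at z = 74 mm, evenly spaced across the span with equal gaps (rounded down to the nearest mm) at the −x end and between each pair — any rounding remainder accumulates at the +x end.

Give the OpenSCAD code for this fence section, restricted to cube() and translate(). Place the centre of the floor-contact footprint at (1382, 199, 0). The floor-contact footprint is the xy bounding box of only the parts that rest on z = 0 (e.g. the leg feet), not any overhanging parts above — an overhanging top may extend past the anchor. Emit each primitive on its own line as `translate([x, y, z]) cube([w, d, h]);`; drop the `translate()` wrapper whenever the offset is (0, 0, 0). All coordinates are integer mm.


translate([156, 155, 0]) cube([88, 88, 1208]);
translate([2520, 155, 0]) cube([88, 88, 1208]);
translate([244, 155, 268]) cube([2276, 88, 75]);
translate([244, 155, 1020]) cube([2276, 88, 75]);
translate([351, 243, 74]) cube([109, 22, 1162]);
translate([567, 243, 74]) cube([109, 22, 1162]);
translate([783, 243, 74]) cube([109, 22, 1162]);
translate([999, 243, 74]) cube([109, 22, 1162]);
translate([1215, 243, 74]) cube([109, 22, 1162]);
translate([1431, 243, 74]) cube([109, 22, 1162]);
translate([1647, 243, 74]) cube([109, 22, 1162]);
translate([1863, 243, 74]) cube([109, 22, 1162]);
translate([2079, 243, 74]) cube([109, 22, 1162]);
translate([2295, 243, 74]) cube([109, 22, 1162]);


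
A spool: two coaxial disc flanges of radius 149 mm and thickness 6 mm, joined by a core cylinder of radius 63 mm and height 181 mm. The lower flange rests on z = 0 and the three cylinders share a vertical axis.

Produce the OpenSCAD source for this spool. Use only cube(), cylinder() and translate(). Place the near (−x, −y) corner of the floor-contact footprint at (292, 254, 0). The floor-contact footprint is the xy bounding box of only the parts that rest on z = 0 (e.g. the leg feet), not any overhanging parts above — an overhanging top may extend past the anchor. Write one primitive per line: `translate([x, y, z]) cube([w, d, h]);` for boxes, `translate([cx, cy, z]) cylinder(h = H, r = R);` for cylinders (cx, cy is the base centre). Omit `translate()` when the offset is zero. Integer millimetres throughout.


translate([441, 403, 0]) cylinder(h = 6, r = 149);
translate([441, 403, 6]) cylinder(h = 181, r = 63);
translate([441, 403, 187]) cylinder(h = 6, r = 149);
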